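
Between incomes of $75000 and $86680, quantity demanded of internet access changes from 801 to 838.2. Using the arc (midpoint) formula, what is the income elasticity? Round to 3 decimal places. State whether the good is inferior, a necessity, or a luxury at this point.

ΔQ = 838.2 − 801 = 37.2; midpoint Q̄ = (801 + 838.2)/2 = 819.6.
ΔI = 86680 − 75000 = 11680; midpoint Ī = (75000 + 86680)/2 = 80840.
η = (ΔQ/Q̄) ÷ (ΔI/Ī) = (37.2/819.6) ÷ (11680/80840) = 0.314.
0 < η < 1 ⇒ necessity.

0.314 (necessity)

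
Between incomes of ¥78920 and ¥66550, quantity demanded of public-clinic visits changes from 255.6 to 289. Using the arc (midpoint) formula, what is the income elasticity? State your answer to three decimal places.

-0.721

ΔQ = 289 − 255.6 = 33.4; midpoint Q̄ = (255.6 + 289)/2 = 272.3.
ΔI = 66550 − 78920 = -12370; midpoint Ī = (78920 + 66550)/2 = 72735.
η = (ΔQ/Q̄) ÷ (ΔI/Ī) = (33.4/272.3) ÷ (-12370/72735) = -0.721.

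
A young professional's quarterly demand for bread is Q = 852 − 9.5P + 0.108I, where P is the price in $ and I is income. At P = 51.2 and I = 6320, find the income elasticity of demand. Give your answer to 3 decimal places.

0.651

At P = 51.2, I = 6320: Q = 1048.160.
Holding P constant, ∂Q/∂I = 0.108.
η_I = (∂Q/∂I)·(I/Q) = 0.108 × (6320/1048.160) = 0.651.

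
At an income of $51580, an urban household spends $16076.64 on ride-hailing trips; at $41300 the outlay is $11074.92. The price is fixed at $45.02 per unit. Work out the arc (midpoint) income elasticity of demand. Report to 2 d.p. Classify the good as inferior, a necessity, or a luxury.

1.66 (luxury)

With a constant price, Q₁ = 16076.64/45.02 = 357.100 and Q₂ = 11074.92/45.02 = 246.000 (equivalently, work directly with expenditure since P cancels).
Midpoint %ΔQ = (11074.92 − 16076.64)/13575.78 = -0.36843; midpoint %ΔI = (41300 − 51580)/46440 = -0.22136.
η = -0.36843 / -0.22136 = 1.66.
η > 1 ⇒ luxury.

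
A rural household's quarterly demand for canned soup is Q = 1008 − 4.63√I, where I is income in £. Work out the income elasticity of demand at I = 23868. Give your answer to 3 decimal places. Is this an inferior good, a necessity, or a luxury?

-1.222 (inferior good)

At I = 23868: Q = 292.699.
dQ/dI = -4.63/(2√I) = -0.0149845 at this income.
η = (dQ/dI)·(I/Q) = -0.0149845 × (23868/292.699) = -1.222.
Since η < 0, the good is an inferior good.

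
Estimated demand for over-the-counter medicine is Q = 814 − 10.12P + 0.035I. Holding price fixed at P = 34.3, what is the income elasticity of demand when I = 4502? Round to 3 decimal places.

At P = 34.3, I = 4502: Q = 624.454.
Holding P constant, ∂Q/∂I = 0.035.
η_I = (∂Q/∂I)·(I/Q) = 0.035 × (4502/624.454) = 0.252.

0.252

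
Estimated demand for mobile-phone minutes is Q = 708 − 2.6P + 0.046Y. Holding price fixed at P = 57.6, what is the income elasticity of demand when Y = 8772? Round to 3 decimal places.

At P = 57.6, Y = 8772: Q = 961.752.
Holding P constant, ∂Q/∂Y = 0.046.
η_Y = (∂Q/∂Y)·(Y/Q) = 0.046 × (8772/961.752) = 0.420.

0.420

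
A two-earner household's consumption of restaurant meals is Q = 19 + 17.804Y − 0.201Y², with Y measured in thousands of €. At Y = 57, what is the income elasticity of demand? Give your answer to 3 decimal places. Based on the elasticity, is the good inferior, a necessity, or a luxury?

-0.765 (inferior good)

At Y = 57: Q = 380.7790.
dQ/dY = 17.804 − 0.402Y = -5.11000.
η = (dQ/dY)·(Y/Q) = -5.11000 × (57/380.7790) = -0.765.
η < 0 ⇒ inferior good.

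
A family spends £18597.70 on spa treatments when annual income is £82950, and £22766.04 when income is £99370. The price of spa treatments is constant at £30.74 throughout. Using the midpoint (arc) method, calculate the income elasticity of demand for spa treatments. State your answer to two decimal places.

With a constant price, Q₁ = 18597.70/30.74 = 605.000 and Q₂ = 22766.04/30.74 = 740.600 (equivalently, work directly with expenditure since P cancels).
Midpoint %ΔQ = (22766.04 − 18597.70)/20681.87 = 0.20155; midpoint %ΔI = (99370 − 82950)/91160 = 0.18012.
η = 0.20155 / 0.18012 = 1.12.

1.12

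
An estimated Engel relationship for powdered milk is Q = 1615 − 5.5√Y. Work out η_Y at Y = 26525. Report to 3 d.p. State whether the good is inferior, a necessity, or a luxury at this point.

-0.623 (inferior good)

At Y = 26525: Q = 719.243.
dQ/dY = -5.5/(2√Y) = -0.0168852 at this income.
η = (dQ/dY)·(Y/Q) = -0.0168852 × (26525/719.243) = -0.623.
Since η < 0, the good is an inferior good.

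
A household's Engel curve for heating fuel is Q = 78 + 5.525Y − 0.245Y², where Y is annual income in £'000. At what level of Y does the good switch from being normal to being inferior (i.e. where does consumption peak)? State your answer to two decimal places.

dQ/dY = 5.525 − 0.49Y.
The good is inferior where dQ/dY < 0. Setting dQ/dY = 0 gives Y = 5.525 / 0.49 = 11.28.

11.28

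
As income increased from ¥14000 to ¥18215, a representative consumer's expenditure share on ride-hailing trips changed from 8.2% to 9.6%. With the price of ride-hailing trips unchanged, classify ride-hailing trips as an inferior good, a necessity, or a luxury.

luxury

The budget share rises as income rises, so η > 1.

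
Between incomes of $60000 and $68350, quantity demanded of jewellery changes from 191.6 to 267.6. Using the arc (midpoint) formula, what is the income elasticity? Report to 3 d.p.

2.544

ΔQ = 267.6 − 191.6 = 76; midpoint Q̄ = (191.6 + 267.6)/2 = 229.6.
ΔI = 68350 − 60000 = 8350; midpoint Ī = (60000 + 68350)/2 = 64175.
η = (ΔQ/Q̄) ÷ (ΔI/Ī) = (76/229.6) ÷ (8350/64175) = 2.544.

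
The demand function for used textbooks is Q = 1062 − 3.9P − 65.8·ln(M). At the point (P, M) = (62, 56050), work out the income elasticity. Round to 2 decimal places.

-0.65

At P = 62, M = 56050: Q = 100.743.
Holding P constant, ∂Q/∂M = -65.8/M = -0.00117395.
η_M = (∂Q/∂M)·(M/Q) = -0.00117395 × (56050/100.743) = -0.65.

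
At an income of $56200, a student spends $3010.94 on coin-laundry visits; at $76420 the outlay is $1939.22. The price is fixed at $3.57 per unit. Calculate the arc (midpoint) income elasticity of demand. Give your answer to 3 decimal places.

With a constant price, Q₁ = 3010.94/3.57 = 843.401 and Q₂ = 1939.22/3.57 = 543.199 (equivalently, work directly with expenditure since P cancels).
Midpoint %ΔQ = (1939.22 − 3010.94)/2475.08 = -0.43300; midpoint %ΔI = (76420 − 56200)/66310 = 0.30493.
η = -0.43300 / 0.30493 = -1.420.

-1.420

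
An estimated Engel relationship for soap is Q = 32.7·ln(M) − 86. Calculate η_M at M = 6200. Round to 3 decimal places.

0.164

At M = 6200: Q = 199.546.
dQ/dM = 32.7/M = 0.00527419 at this income.
η = (dQ/dM)·(M/Q) = 0.00527419 × (6200/199.546) = 0.164.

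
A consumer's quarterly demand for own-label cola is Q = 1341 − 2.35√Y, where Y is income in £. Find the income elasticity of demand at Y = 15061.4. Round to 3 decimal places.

-0.137

At Y = 15061.4: Q = 1052.596.
dQ/dY = -2.35/(2√Y) = -0.00957426 at this income.
η = (dQ/dY)·(Y/Q) = -0.00957426 × (15061.4/1052.596) = -0.137.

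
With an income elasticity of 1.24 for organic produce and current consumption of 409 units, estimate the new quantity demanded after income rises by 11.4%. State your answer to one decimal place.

%ΔQ ≈ η × %ΔI = 1.24 × 11.4% = 14.136%.
New Q ≈ 409 × (1 + 0.14136) = 466.8.

466.8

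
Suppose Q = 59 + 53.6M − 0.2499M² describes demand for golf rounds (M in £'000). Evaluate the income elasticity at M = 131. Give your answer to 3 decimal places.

At M = 131: Q = 2792.0661.
dQ/dM = 53.6 − 0.4998M = -11.87380.
η = (dQ/dM)·(M/Q) = -11.87380 × (131/2792.0661) = -0.557.

-0.557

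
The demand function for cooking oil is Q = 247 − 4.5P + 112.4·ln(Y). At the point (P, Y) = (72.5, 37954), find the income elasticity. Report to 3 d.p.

0.102

At P = 72.5, Y = 37954: Q = 1105.910.
Holding P constant, ∂Q/∂Y = 112.4/Y = 0.00296148.
η_Y = (∂Q/∂Y)·(Y/Q) = 0.00296148 × (37954/1105.910) = 0.102.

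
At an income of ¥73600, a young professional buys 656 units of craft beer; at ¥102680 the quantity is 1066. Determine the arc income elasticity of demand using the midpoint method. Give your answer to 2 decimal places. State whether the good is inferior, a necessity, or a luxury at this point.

1.44 (luxury)

ΔQ = 1066 − 656 = 410; midpoint Q̄ = (656 + 1066)/2 = 861.
ΔI = 102680 − 73600 = 29080; midpoint Ī = (73600 + 102680)/2 = 88140.
η = (ΔQ/Q̄) ÷ (ΔI/Ī) = (410/861) ÷ (29080/88140) = 1.44.
η > 1 ⇒ luxury.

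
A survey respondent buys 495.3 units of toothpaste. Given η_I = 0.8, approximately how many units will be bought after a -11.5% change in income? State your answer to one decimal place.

449.7

%ΔQ ≈ η × %ΔI = 0.8 × (-11.5%) = -9.2%.
New Q ≈ 495.3 × (1 − 0.092) = 449.7.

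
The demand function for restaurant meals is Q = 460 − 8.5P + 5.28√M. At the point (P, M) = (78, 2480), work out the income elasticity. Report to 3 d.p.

At P = 78, M = 2480: Q = 59.942.
Holding P constant, ∂Q/∂M = 5.28/(2√M) = 0.0530125.
η_M = (∂Q/∂M)·(M/Q) = 0.0530125 × (2480/59.942) = 2.193.

2.193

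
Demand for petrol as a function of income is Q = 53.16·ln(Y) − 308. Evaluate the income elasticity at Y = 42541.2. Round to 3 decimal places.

At Y = 42541.2: Q = 258.591.
dQ/dY = 53.16/Y = 0.00124961 at this income.
η = (dQ/dY)·(Y/Q) = 0.00124961 × (42541.2/258.591) = 0.206.

0.206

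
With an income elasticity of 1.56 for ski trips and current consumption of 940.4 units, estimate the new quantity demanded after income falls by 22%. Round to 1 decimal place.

%ΔQ ≈ η × %ΔI = 1.56 × (-22%) = -34.32%.
New Q ≈ 940.4 × (1 − 0.3432) = 617.7.

617.7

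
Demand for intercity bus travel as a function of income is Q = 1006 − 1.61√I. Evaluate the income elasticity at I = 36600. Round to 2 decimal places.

-0.22

At I = 36600: Q = 697.989.
dQ/dI = -1.61/(2√I) = -0.0042078 at this income.
η = (dQ/dI)·(I/Q) = -0.0042078 × (36600/697.989) = -0.22.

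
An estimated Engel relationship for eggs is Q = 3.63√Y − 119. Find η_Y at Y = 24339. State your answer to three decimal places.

0.633

At Y = 24339: Q = 447.315.
dQ/dY = 3.63/(2√Y) = 0.0116339 at this income.
η = (dQ/dY)·(Y/Q) = 0.0116339 × (24339/447.315) = 0.633.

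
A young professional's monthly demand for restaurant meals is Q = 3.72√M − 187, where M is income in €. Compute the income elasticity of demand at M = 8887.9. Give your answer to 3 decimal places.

1.071

At M = 8887.9: Q = 163.705.
dQ/dM = 3.72/(2√M) = 0.0197294 at this income.
η = (dQ/dM)·(M/Q) = 0.0197294 × (8887.9/163.705) = 1.071.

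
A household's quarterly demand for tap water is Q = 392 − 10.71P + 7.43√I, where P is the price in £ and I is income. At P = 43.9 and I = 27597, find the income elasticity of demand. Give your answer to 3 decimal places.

0.534

At P = 43.9, I = 27597: Q = 1156.128.
Holding P constant, ∂Q/∂I = 7.43/(2√I) = 0.0223629.
η_I = (∂Q/∂I)·(I/Q) = 0.0223629 × (27597/1156.128) = 0.534.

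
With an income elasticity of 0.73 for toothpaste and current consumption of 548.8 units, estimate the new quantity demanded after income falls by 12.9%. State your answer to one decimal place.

%ΔQ ≈ η × %ΔI = 0.73 × (-12.9%) = -9.417%.
New Q ≈ 548.8 × (1 − 0.09417) = 497.1.

497.1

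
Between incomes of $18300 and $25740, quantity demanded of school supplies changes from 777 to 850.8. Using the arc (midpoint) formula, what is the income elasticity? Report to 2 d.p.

0.27

ΔQ = 850.8 − 777 = 73.8; midpoint Q̄ = (777 + 850.8)/2 = 813.9.
ΔI = 25740 − 18300 = 7440; midpoint Ī = (18300 + 25740)/2 = 22020.
η = (ΔQ/Q̄) ÷ (ΔI/Ī) = (73.8/813.9) ÷ (7440/22020) = 0.27.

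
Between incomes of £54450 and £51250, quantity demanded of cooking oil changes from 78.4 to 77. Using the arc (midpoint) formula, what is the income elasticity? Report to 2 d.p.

0.30

ΔQ = 77 − 78.4 = -1.4; midpoint Q̄ = (78.4 + 77)/2 = 77.7.
ΔI = 51250 − 54450 = -3200; midpoint Ī = (54450 + 51250)/2 = 52850.
η = (ΔQ/Q̄) ÷ (ΔI/Ī) = (-1.4/77.7) ÷ (-3200/52850) = 0.30.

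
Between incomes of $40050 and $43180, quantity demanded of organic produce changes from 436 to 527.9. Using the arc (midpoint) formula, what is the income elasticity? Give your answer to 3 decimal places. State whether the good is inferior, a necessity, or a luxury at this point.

2.535 (luxury)

ΔQ = 527.9 − 436 = 91.9; midpoint Q̄ = (436 + 527.9)/2 = 481.95.
ΔI = 43180 − 40050 = 3130; midpoint Ī = (40050 + 43180)/2 = 41615.
η = (ΔQ/Q̄) ÷ (ΔI/Ī) = (91.9/481.95) ÷ (3130/41615) = 2.535.
η > 1 ⇒ luxury.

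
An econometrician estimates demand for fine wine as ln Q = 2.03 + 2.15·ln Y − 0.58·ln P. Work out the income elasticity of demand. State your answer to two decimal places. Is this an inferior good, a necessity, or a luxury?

2.15 (luxury)

In a log-linear demand, the coefficient on ln Y is the income elasticity.
So η = 2.15.
η > 1 ⇒ luxury.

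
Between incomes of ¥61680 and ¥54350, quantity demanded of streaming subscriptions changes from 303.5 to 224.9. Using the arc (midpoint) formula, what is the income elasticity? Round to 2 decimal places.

ΔQ = 224.9 − 303.5 = -78.6; midpoint Q̄ = (303.5 + 224.9)/2 = 264.2.
ΔI = 54350 − 61680 = -7330; midpoint Ī = (61680 + 54350)/2 = 58015.
η = (ΔQ/Q̄) ÷ (ΔI/Ī) = (-78.6/264.2) ÷ (-7330/58015) = 2.35.

2.35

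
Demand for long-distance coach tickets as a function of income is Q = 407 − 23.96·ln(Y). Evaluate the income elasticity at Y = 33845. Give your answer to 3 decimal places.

-0.153

At Y = 33845: Q = 157.108.
dQ/dY = -23.96/Y = -0.000707933 at this income.
η = (dQ/dY)·(Y/Q) = -0.000707933 × (33845/157.108) = -0.153.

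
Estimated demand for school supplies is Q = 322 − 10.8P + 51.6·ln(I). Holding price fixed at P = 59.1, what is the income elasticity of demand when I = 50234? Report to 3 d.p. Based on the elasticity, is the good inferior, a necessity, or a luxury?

0.213 (necessity)

At P = 59.1, I = 50234: Q = 242.261.
Holding P constant, ∂Q/∂I = 51.6/I = 0.00102719.
η_I = (∂Q/∂I)·(I/Q) = 0.00102719 × (50234/242.261) = 0.213.
Since 0 < η < 1, this is a necessity.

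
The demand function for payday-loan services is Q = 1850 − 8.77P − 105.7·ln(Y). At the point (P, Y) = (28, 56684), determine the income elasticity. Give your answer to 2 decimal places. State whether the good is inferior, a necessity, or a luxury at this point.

At P = 28, Y = 56684: Q = 447.527.
Holding P constant, ∂Q/∂Y = -105.7/Y = -0.00186472.
η_Y = (∂Q/∂Y)·(Y/Q) = -0.00186472 × (56684/447.527) = -0.24.
Since η < 0, this is an inferior good.

-0.24 (inferior good)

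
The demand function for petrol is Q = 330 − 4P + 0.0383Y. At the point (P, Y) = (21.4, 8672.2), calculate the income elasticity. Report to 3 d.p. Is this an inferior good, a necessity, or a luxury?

0.576 (necessity)

At P = 21.4, Y = 8672.2: Q = 576.545.
Holding P constant, ∂Q/∂Y = 0.0383.
η_Y = (∂Q/∂Y)·(Y/Q) = 0.0383 × (8672.2/576.545) = 0.576.
Since 0 < η < 1, this is a necessity.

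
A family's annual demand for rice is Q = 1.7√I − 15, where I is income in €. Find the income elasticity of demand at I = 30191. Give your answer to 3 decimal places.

0.527

At I = 30191: Q = 280.384.
dQ/dI = 1.7/(2√I) = 0.00489193 at this income.
η = (dQ/dI)·(I/Q) = 0.00489193 × (30191/280.384) = 0.527.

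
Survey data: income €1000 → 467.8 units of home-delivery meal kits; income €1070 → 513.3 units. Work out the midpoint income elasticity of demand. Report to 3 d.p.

ΔQ = 513.3 − 467.8 = 45.5; midpoint Q̄ = (467.8 + 513.3)/2 = 490.55.
ΔI = 1070 − 1000 = 70; midpoint Ī = (1000 + 1070)/2 = 1035.
η = (ΔQ/Q̄) ÷ (ΔI/Ī) = (45.5/490.55) ÷ (70/1035) = 1.371.

1.371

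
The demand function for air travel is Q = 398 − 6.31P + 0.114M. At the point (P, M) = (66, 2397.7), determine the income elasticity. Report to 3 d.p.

At P = 66, M = 2397.7: Q = 254.878.
Holding P constant, ∂Q/∂M = 0.114.
η_M = (∂Q/∂M)·(M/Q) = 0.114 × (2397.7/254.878) = 1.072.

1.072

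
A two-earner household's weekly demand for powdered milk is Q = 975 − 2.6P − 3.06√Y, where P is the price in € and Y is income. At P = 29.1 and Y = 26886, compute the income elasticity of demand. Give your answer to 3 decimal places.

-0.631

At P = 29.1, Y = 26886: Q = 397.593.
Holding P constant, ∂Q/∂Y = -3.06/(2√Y) = -0.009331.
η_Y = (∂Q/∂Y)·(Y/Q) = -0.009331 × (26886/397.593) = -0.631.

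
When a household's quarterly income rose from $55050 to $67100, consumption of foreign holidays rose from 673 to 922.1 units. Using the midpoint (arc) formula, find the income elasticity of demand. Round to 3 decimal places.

ΔQ = 922.1 − 673 = 249.1; midpoint Q̄ = (673 + 922.1)/2 = 797.55.
ΔI = 67100 − 55050 = 12050; midpoint Ī = (55050 + 67100)/2 = 61075.
η = (ΔQ/Q̄) ÷ (ΔI/Ī) = (249.1/797.55) ÷ (12050/61075) = 1.583.

1.583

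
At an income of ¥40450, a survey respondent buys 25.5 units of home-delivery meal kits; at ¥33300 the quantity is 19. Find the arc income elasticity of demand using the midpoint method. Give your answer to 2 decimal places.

1.51

ΔQ = 19 − 25.5 = -6.5; midpoint Q̄ = (25.5 + 19)/2 = 22.25.
ΔI = 33300 − 40450 = -7150; midpoint Ī = (40450 + 33300)/2 = 36875.
η = (ΔQ/Q̄) ÷ (ΔI/Ī) = (-6.5/22.25) ÷ (-7150/36875) = 1.51.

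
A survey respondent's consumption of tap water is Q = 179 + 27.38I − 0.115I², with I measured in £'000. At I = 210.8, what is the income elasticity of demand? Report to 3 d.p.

At I = 210.8: Q = 840.4904.
dQ/dI = 27.38 − 0.23I = -21.10400.
η = (dQ/dI)·(I/Q) = -21.10400 × (210.8/840.4904) = -5.293.

-5.293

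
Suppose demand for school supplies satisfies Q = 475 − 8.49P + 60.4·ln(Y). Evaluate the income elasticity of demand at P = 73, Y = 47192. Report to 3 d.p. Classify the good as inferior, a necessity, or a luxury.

At P = 73, Y = 47192: Q = 505.254.
Holding P constant, ∂Q/∂Y = 60.4/Y = 0.00127988.
η_Y = (∂Q/∂Y)·(Y/Q) = 0.00127988 × (47192/505.254) = 0.120.
Since 0 < η < 1, this is a necessity.

0.120 (necessity)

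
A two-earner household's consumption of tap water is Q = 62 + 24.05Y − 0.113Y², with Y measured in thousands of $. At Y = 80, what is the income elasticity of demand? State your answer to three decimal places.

At Y = 80: Q = 1262.8000.
dQ/dY = 24.05 − 0.226Y = 5.97000.
η = (dQ/dY)·(Y/Q) = 5.97000 × (80/1262.8000) = 0.378.

0.378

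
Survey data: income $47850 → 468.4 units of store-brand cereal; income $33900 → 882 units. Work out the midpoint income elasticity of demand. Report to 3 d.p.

ΔQ = 882 − 468.4 = 413.6; midpoint Q̄ = (468.4 + 882)/2 = 675.2.
ΔI = 33900 − 47850 = -13950; midpoint Ī = (47850 + 33900)/2 = 40875.
η = (ΔQ/Q̄) ÷ (ΔI/Ī) = (413.6/675.2) ÷ (-13950/40875) = -1.795.

-1.795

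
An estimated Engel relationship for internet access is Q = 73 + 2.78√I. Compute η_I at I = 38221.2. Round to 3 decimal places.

At I = 38221.2: Q = 616.497.
dQ/dI = 2.78/(2√I) = 0.00710989 at this income.
η = (dQ/dI)·(I/Q) = 0.00710989 × (38221.2/616.497) = 0.441.

0.441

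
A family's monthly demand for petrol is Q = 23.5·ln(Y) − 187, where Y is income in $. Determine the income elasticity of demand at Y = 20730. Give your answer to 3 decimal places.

At Y = 20730: Q = 46.574.
dQ/dY = 23.5/Y = 0.00113362 at this income.
η = (dQ/dY)·(Y/Q) = 0.00113362 × (20730/46.574) = 0.505.

0.505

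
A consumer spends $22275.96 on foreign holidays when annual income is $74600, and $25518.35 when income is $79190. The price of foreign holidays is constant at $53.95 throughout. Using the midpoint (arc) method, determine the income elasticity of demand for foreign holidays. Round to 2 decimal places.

2.27

With a constant price, Q₁ = 22275.96/53.95 = 412.900 and Q₂ = 25518.35/53.95 = 473.000 (equivalently, work directly with expenditure since P cancels).
Midpoint %ΔQ = (25518.35 − 22275.96)/23897.16 = 0.13568; midpoint %ΔI = (79190 − 74600)/76895 = 0.05969.
η = 0.13568 / 0.05969 = 2.27.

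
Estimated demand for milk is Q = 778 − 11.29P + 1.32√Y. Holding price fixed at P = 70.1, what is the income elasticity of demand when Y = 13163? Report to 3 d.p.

0.549

At P = 70.1, Y = 13163: Q = 138.015.
Holding P constant, ∂Q/∂Y = 1.32/(2√Y) = 0.00575263.
η_Y = (∂Q/∂Y)·(Y/Q) = 0.00575263 × (13163/138.015) = 0.549.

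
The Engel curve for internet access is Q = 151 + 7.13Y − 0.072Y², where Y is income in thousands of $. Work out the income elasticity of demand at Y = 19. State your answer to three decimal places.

At Y = 19: Q = 260.4780.
dQ/dY = 7.13 − 0.144Y = 4.39400.
η = (dQ/dY)·(Y/Q) = 4.39400 × (19/260.4780) = 0.321.

0.321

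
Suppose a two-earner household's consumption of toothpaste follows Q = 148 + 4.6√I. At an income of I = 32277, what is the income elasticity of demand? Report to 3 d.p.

At I = 32277: Q = 974.427.
dQ/dI = 4.6/(2√I) = 0.0128021 at this income.
η = (dQ/dI)·(I/Q) = 0.0128021 × (32277/974.427) = 0.424.

0.424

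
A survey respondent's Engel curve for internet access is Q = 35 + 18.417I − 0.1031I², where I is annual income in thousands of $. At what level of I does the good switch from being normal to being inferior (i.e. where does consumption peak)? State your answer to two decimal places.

89.32

dQ/dI = 18.417 − 0.2062I.
The good is inferior where dQ/dI < 0. Setting dQ/dI = 0 gives I = 18.417 / 0.2062 = 89.32.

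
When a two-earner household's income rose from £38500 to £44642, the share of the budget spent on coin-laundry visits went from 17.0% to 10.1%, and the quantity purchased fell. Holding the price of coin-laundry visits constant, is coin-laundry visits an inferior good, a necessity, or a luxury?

inferior good

Quantity demanded falls as income rises, so η < 0.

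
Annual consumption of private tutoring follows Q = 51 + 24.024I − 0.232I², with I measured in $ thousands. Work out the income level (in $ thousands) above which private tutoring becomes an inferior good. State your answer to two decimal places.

dQ/dI = 24.024 − 0.464I.
The good is inferior where dQ/dI < 0. Setting dQ/dI = 0 gives I = 24.024 / 0.464 = 51.78.

51.78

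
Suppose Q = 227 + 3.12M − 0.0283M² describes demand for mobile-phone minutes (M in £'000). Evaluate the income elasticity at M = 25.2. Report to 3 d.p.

0.148

At M = 25.2: Q = 287.6524.
dQ/dM = 3.12 − 0.0566M = 1.69368.
η = (dQ/dM)·(M/Q) = 1.69368 × (25.2/287.6524) = 0.148.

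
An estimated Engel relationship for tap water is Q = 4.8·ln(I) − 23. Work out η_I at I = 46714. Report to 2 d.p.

0.17

At I = 46714: Q = 28.609.
dQ/dI = 4.8/I = 0.000102753 at this income.
η = (dQ/dI)·(I/Q) = 0.000102753 × (46714/28.609) = 0.17.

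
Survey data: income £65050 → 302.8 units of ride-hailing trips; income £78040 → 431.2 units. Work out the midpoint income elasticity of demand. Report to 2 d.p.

1.93

ΔQ = 431.2 − 302.8 = 128.4; midpoint Q̄ = (302.8 + 431.2)/2 = 367.
ΔI = 78040 − 65050 = 12990; midpoint Ī = (65050 + 78040)/2 = 71545.
η = (ΔQ/Q̄) ÷ (ΔI/Ī) = (128.4/367) ÷ (12990/71545) = 1.93.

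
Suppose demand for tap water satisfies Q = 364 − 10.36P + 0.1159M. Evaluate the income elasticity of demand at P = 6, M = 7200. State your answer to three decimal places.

0.734

At P = 6, M = 7200: Q = 1136.320.
Holding P constant, ∂Q/∂M = 0.1159.
η_M = (∂Q/∂M)·(M/Q) = 0.1159 × (7200/1136.320) = 0.734.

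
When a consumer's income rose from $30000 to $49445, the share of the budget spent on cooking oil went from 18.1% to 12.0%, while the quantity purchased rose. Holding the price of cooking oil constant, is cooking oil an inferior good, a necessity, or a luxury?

Quantity rises but the budget share falls as income rises, so 0 < η < 1.

necessity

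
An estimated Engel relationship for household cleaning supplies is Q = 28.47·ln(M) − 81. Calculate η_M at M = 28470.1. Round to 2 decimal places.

At M = 28470.1: Q = 211.006.
dQ/dM = 28.47/M = 0.000999996 at this income.
η = (dQ/dM)·(M/Q) = 0.000999996 × (28470.1/211.006) = 0.13.

0.13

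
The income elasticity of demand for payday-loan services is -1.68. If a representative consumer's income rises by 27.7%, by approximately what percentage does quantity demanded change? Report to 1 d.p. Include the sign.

-46.5%

%ΔQ ≈ η × %ΔI = -1.68 × 27.7% = -46.5%.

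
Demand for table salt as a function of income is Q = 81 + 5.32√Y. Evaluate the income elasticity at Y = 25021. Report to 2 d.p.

At Y = 25021: Q = 922.519.
dQ/dY = 5.32/(2√Y) = 0.0168163 at this income.
η = (dQ/dY)·(Y/Q) = 0.0168163 × (25021/922.519) = 0.46.

0.46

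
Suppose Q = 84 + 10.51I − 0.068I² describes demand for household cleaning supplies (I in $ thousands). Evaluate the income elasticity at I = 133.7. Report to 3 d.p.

-3.749

At I = 133.7: Q = 273.6401.
dQ/dI = 10.51 − 0.136I = -7.67320.
η = (dQ/dI)·(I/Q) = -7.67320 × (133.7/273.6401) = -3.749.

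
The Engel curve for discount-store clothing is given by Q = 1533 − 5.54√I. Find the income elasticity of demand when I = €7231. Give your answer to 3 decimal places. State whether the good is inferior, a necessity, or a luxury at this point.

At I = 7231: Q = 1061.905.
dQ/dI = -5.54/(2√I) = -0.0325747 at this income.
η = (dQ/dI)·(I/Q) = -0.0325747 × (7231/1061.905) = -0.222.
Since η < 0, the good is an inferior good.

-0.222 (inferior good)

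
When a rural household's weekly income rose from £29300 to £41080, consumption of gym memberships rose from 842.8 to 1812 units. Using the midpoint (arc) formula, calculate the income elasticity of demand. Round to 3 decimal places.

2.181

ΔQ = 1812 − 842.8 = 969.2; midpoint Q̄ = (842.8 + 1812)/2 = 1327.4.
ΔI = 41080 − 29300 = 11780; midpoint Ī = (29300 + 41080)/2 = 35190.
η = (ΔQ/Q̄) ÷ (ΔI/Ī) = (969.2/1327.4) ÷ (11780/35190) = 2.181.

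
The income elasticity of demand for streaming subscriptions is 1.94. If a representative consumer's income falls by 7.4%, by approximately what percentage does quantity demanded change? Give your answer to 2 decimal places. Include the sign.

%ΔQ ≈ η × %ΔI = 1.94 × (-7.4%) = -14.36%.

-14.36%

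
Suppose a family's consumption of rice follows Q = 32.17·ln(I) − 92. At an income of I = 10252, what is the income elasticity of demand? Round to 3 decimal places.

0.157

At I = 10252: Q = 205.097.
dQ/dI = 32.17/I = 0.00313792 at this income.
η = (dQ/dI)·(I/Q) = 0.00313792 × (10252/205.097) = 0.157.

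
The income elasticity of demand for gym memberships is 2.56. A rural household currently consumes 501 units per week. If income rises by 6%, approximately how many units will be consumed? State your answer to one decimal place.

578.0

%ΔQ ≈ η × %ΔI = 2.56 × 6% = 15.36%.
New Q ≈ 501 × (1 + 0.1536) = 578.0.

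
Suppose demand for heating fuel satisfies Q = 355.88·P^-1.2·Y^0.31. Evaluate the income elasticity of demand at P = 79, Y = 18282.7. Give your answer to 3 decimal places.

0.310

For a multiplicative demand Q = A·P^α·Y^β, the income elasticity is β everywhere.
Here β = 0.31, so η = 0.310.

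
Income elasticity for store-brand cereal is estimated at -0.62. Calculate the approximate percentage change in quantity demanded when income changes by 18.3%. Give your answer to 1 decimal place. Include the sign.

%ΔQ ≈ η × %ΔI = -0.62 × 18.3% = -11.3%.

-11.3%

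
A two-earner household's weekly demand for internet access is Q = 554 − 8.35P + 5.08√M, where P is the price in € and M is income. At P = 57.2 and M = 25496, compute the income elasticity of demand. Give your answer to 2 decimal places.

At P = 57.2, M = 25496: Q = 887.527.
Holding P constant, ∂Q/∂M = 5.08/(2√M) = 0.0159073.
η_M = (∂Q/∂M)·(M/Q) = 0.0159073 × (25496/887.527) = 0.46.

0.46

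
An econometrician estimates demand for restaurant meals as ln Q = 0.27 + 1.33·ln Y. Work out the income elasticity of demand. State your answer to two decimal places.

In a log-linear demand, the coefficient on ln Y is the income elasticity.
So η = 1.33.

1.33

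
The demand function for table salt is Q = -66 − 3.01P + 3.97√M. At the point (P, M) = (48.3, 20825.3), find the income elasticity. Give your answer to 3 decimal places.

0.792

At P = 48.3, M = 20825.3: Q = 361.527.
Holding P constant, ∂Q/∂M = 3.97/(2√M) = 0.0137551.
η_M = (∂Q/∂M)·(M/Q) = 0.0137551 × (20825.3/361.527) = 0.792.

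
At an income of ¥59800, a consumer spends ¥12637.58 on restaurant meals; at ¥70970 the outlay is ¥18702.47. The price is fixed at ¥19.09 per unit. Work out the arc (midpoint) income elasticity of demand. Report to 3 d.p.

With a constant price, Q₁ = 12637.58/19.09 = 662.000 and Q₂ = 18702.47/19.09 = 979.700 (equivalently, work directly with expenditure since P cancels).
Midpoint %ΔQ = (18702.47 − 12637.58)/15670.03 = 0.38704; midpoint %ΔI = (70970 − 59800)/65385 = 0.17083.
η = 0.38704 / 0.17083 = 2.266.

2.266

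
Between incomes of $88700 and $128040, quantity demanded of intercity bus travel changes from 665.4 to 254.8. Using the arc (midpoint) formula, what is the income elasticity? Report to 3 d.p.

-2.458

ΔQ = 254.8 − 665.4 = -410.6; midpoint Q̄ = (665.4 + 254.8)/2 = 460.1.
ΔI = 128040 − 88700 = 39340; midpoint Ī = (88700 + 128040)/2 = 108370.
η = (ΔQ/Q̄) ÷ (ΔI/Ī) = (-410.6/460.1) ÷ (39340/108370) = -2.458.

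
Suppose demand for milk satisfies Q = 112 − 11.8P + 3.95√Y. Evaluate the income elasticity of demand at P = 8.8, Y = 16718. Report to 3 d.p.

At P = 8.8, Y = 16718: Q = 518.888.
Holding P constant, ∂Q/∂Y = 3.95/(2√Y) = 0.0152748.
η_Y = (∂Q/∂Y)·(Y/Q) = 0.0152748 × (16718/518.888) = 0.492.

0.492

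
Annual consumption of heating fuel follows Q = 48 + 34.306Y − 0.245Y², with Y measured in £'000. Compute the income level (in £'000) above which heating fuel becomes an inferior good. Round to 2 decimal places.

70.01

dQ/dY = 34.306 − 0.49Y.
The good is inferior where dQ/dY < 0. Setting dQ/dY = 0 gives Y = 34.306 / 0.49 = 70.01.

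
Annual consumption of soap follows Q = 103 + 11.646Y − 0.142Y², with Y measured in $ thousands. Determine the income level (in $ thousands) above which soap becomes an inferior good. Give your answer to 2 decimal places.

41.01

dQ/dY = 11.646 − 0.284Y.
The good is inferior where dQ/dY < 0. Setting dQ/dY = 0 gives Y = 11.646 / 0.284 = 41.01.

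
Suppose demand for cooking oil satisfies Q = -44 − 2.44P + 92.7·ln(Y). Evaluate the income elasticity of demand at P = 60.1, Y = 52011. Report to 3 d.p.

At P = 60.1, Y = 52011: Q = 816.005.
Holding P constant, ∂Q/∂Y = 92.7/Y = 0.00178232.
η_Y = (∂Q/∂Y)·(Y/Q) = 0.00178232 × (52011/816.005) = 0.114.

0.114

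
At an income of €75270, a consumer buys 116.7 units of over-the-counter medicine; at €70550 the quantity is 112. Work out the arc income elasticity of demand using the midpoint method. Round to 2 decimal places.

0.63

ΔQ = 112 − 116.7 = -4.7; midpoint Q̄ = (116.7 + 112)/2 = 114.35.
ΔI = 70550 − 75270 = -4720; midpoint Ī = (75270 + 70550)/2 = 72910.
η = (ΔQ/Q̄) ÷ (ΔI/Ī) = (-4.7/114.35) ÷ (-4720/72910) = 0.63.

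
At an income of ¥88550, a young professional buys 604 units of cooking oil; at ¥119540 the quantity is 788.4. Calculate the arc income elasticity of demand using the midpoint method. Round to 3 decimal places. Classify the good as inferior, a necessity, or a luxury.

0.889 (necessity)

ΔQ = 788.4 − 604 = 184.4; midpoint Q̄ = (604 + 788.4)/2 = 696.2.
ΔI = 119540 − 88550 = 30990; midpoint Ī = (88550 + 119540)/2 = 104045.
η = (ΔQ/Q̄) ÷ (ΔI/Ī) = (184.4/696.2) ÷ (30990/104045) = 0.889.
0 < η < 1 ⇒ necessity.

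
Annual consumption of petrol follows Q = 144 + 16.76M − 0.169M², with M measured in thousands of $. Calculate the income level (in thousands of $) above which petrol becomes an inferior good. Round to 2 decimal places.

49.59

dQ/dM = 16.76 − 0.338M.
The good is inferior where dQ/dM < 0. Setting dQ/dM = 0 gives M = 16.76 / 0.338 = 49.59.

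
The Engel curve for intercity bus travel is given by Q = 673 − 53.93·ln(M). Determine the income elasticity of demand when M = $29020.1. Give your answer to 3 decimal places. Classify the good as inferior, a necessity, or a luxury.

-0.454 (inferior good)

At M = 29020.1: Q = 118.829.
dQ/dM = -53.93/M = -0.00185837 at this income.
η = (dQ/dM)·(M/Q) = -0.00185837 × (29020.1/118.829) = -0.454.
Since η < 0, the good is an inferior good.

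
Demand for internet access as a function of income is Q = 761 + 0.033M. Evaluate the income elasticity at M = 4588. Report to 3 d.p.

0.166

At M = 4588: Q = 912.404.
dQ/dM = 0.033.
η = (dQ/dM)·(M/Q) = 0.033 × (4588/912.404) = 0.166.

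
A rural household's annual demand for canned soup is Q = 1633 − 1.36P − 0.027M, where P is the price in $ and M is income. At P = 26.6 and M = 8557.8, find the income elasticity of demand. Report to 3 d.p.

At P = 26.6, M = 8557.8: Q = 1365.763.
Holding P constant, ∂Q/∂M = −0.027.
η_M = (∂Q/∂M)·(M/Q) = -0.027 × (8557.8/1365.763) = -0.169.

-0.169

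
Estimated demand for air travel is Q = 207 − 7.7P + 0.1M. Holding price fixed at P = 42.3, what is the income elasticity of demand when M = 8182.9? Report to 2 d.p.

1.17

At P = 42.3, M = 8182.9: Q = 699.580.
Holding P constant, ∂Q/∂M = 0.1.
η_M = (∂Q/∂M)·(M/Q) = 0.1 × (8182.9/699.580) = 1.17.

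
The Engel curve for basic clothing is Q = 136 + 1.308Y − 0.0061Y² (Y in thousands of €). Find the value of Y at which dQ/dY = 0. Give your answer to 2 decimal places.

107.21

dQ/dY = 1.308 − 0.0122Y.
The good is inferior where dQ/dY < 0. Setting dQ/dY = 0 gives Y = 1.308 / 0.0122 = 107.21.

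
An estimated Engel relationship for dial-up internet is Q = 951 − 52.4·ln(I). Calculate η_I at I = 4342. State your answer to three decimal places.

At I = 4342: Q = 512.093.
dQ/dI = -52.4/I = -0.0120682 at this income.
η = (dQ/dI)·(I/Q) = -0.0120682 × (4342/512.093) = -0.102.

-0.102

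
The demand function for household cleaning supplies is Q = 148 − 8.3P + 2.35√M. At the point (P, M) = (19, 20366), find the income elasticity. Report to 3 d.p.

0.515

At P = 19, M = 20366: Q = 325.667.
Holding P constant, ∂Q/∂M = 2.35/(2√M) = 0.00823351.
η_M = (∂Q/∂M)·(M/Q) = 0.00823351 × (20366/325.667) = 0.515.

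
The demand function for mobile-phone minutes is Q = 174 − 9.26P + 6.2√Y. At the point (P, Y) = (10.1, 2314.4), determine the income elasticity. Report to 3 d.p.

0.394

At P = 10.1, Y = 2314.4: Q = 378.745.
Holding P constant, ∂Q/∂Y = 6.2/(2√Y) = 0.0644381.
η_Y = (∂Q/∂Y)·(Y/Q) = 0.0644381 × (2314.4/378.745) = 0.394.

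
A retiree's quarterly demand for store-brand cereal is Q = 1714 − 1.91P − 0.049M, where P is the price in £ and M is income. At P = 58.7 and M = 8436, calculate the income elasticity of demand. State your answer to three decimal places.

-0.348

At P = 58.7, M = 8436: Q = 1188.519.
Holding P constant, ∂Q/∂M = −0.049.
η_M = (∂Q/∂M)·(M/Q) = -0.049 × (8436/1188.519) = -0.348.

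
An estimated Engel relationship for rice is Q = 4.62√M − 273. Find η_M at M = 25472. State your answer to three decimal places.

At M = 25472: Q = 464.350.
dQ/dM = 4.62/(2√M) = 0.0144737 at this income.
η = (dQ/dM)·(M/Q) = 0.0144737 × (25472/464.350) = 0.794.

0.794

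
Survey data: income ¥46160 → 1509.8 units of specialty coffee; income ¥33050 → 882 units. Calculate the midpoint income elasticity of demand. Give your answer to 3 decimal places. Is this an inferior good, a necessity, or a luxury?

ΔQ = 882 − 1509.8 = -627.8; midpoint Q̄ = (1509.8 + 882)/2 = 1195.9.
ΔI = 33050 − 46160 = -13110; midpoint Ī = (46160 + 33050)/2 = 39605.
η = (ΔQ/Q̄) ÷ (ΔI/Ī) = (-627.8/1195.9) ÷ (-13110/39605) = 1.586.
η > 1 ⇒ luxury.

1.586 (luxury)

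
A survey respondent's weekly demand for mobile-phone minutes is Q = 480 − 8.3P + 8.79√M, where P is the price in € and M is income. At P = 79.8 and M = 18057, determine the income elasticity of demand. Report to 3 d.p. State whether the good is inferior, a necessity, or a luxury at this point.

At P = 79.8, M = 18057: Q = 998.828.
Holding P constant, ∂Q/∂M = 8.79/(2√M) = 0.0327067.
η_M = (∂Q/∂M)·(M/Q) = 0.0327067 × (18057/998.828) = 0.591.
Since 0 < η < 1, this is a necessity.

0.591 (necessity)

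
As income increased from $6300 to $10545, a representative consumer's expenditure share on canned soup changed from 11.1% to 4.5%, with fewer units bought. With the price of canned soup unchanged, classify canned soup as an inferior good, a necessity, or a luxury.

Quantity demanded falls as income rises, so η < 0.

inferior good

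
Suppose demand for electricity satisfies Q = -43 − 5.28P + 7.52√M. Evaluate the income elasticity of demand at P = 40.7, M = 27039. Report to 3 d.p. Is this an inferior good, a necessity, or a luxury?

At P = 40.7, M = 27039: Q = 978.658.
Holding P constant, ∂Q/∂M = 7.52/(2√M) = 0.0228661.
η_M = (∂Q/∂M)·(M/Q) = 0.0228661 × (27039/978.658) = 0.632.
Since 0 < η < 1, this is a necessity.

0.632 (necessity)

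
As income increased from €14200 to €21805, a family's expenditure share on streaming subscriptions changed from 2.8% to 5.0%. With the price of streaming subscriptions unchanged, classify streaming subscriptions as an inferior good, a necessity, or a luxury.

luxury

The budget share rises as income rises, so η > 1.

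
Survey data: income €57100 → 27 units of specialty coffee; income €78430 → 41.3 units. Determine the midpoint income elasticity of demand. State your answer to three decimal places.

1.330

ΔQ = 41.3 − 27 = 14.3; midpoint Q̄ = (27 + 41.3)/2 = 34.15.
ΔI = 78430 − 57100 = 21330; midpoint Ī = (57100 + 78430)/2 = 67765.
η = (ΔQ/Q̄) ÷ (ΔI/Ī) = (14.3/34.15) ÷ (21330/67765) = 1.330.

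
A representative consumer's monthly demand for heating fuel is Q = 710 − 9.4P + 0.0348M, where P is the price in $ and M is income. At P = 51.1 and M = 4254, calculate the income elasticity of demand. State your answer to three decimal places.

0.392

At P = 51.1, M = 4254: Q = 377.699.
Holding P constant, ∂Q/∂M = 0.0348.
η_M = (∂Q/∂M)·(M/Q) = 0.0348 × (4254/377.699) = 0.392.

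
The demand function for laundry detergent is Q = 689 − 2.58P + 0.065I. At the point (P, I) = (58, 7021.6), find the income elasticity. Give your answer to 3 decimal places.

0.458

At P = 58, I = 7021.6: Q = 995.764.
Holding P constant, ∂Q/∂I = 0.065.
η_I = (∂Q/∂I)·(I/Q) = 0.065 × (7021.6/995.764) = 0.458.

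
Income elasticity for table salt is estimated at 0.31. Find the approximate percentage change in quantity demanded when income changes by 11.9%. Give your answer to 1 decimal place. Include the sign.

%ΔQ ≈ η × %ΔI = 0.31 × 11.9% = 3.7%.

3.7%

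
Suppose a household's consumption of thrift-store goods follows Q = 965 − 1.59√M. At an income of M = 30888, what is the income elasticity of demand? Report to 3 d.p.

At M = 30888: Q = 685.558.
dQ/dM = -1.59/(2√M) = -0.00452348 at this income.
η = (dQ/dM)·(M/Q) = -0.00452348 × (30888/685.558) = -0.204.

-0.204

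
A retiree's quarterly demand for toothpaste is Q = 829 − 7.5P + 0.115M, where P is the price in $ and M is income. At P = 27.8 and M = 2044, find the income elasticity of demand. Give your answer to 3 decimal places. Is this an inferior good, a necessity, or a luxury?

At P = 27.8, M = 2044: Q = 855.560.
Holding P constant, ∂Q/∂M = 0.115.
η_M = (∂Q/∂M)·(M/Q) = 0.115 × (2044/855.560) = 0.275.
Since 0 < η < 1, this is a necessity.

0.275 (necessity)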